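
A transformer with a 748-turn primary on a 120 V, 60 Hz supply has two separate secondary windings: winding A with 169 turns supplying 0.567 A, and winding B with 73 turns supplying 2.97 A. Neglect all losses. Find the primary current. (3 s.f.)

V_A = 120 × 169/748 = 27.112 V; V_B = 120 × 73/748 = 11.711 V.
P_out = V_A I_A + V_B I_B = 27.112×0.567 + 11.711×2.97 = 15.373 + 34.782 = 50.155 W.
Ideal ⇒ P_in = P_out, so I_p = P_out/V_p = 50.155/120 = 0.418 A.

I_p ≈ 0.418 A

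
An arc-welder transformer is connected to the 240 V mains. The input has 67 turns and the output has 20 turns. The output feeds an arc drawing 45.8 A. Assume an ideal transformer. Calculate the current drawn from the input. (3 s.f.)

For an ideal transformer I_in N_in = I_out N_out, so I_in = 45.8 × 20/67 = 13.7 A.

I_in ≈ 13.7 A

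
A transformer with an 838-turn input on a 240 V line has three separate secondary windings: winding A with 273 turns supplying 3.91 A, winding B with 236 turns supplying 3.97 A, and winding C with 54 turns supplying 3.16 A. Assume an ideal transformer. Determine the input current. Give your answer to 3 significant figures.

V_A = 240 × 273/838 = 78.186 V; V_B = 240 × 236/838 = 67.589 V; V_C = 240 × 54/838 = 15.465 V.
P_out = V_A I_A + V_B I_B + V_C I_C = 78.186×3.91 + 67.589×3.97 + 15.465×3.16 = 305.71 + 268.33 + 48.871 = 622.91 W.
Ideal ⇒ P_in = P_out, so I_in = P_out/V_in = 622.91/240 = 2.60 A.

I_in ≈ 2.60 A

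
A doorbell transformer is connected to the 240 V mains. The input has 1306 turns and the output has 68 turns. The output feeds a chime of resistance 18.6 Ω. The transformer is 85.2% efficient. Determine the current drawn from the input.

I_in ≈ 0.0411 A

V_out = 240 × 68/1306 = 12.496 V.
I_out = V_out/R = 12.496/18.6 = 0.67184 A.
P_out = V_out I_out = 12.496 × 0.67184 = 8.3954 W.
P_in = P_out/η = 8.3954/0.852 = 9.8537 W.
I_in = P_in/V_in = 9.8537/240 = 0.0411 A.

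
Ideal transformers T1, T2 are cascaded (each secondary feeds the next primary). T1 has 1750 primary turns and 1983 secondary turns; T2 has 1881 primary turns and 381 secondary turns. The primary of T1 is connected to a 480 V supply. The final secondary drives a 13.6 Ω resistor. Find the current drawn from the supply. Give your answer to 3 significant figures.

Secondary of T1: V = 480.00 × 1983/1750 = 543.91 V.
Secondary of T2: V = 543.91 × 381/1881 = 110.17 V.
I_load = 110.17/13.6 = 8.1007 A, so P_out = 110.17 × 8.1007 = 892.45 W.
All ideal ⇒ P_in = P_out, so I_supply = 892.45/480 = 1.86 A.

I_supply ≈ 1.86 A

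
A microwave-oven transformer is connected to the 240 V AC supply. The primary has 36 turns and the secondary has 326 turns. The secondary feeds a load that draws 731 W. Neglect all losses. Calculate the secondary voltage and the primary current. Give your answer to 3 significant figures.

V_s ≈ 2170 V, I_p ≈ 3.05 A

V_s = V_p × N_s/N_p = 240 × 326/36 = 2173.3 V.
I_s = P/V_s = 731/2173.3 = 0.33635 A.
I_p = I_s × N_s/N_p = 0.33635 × 326/36 = 3.05 A.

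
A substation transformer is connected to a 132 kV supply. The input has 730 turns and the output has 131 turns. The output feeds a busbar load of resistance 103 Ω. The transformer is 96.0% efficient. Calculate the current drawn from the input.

V_out = 132000 × 131/730 = 23688 V.
I_out = V_out/R = 23688/103 = 229.98 A.
P_out = V_out I_out = 23688 × 229.98 = 5.4476×10^6 W.
P_in = P_out/η = 5.4476×10^6/0.960 = 5.6746×10^6 W.
I_in = P_in/V_in = 5.6746×10^6/132000 = 43.0 A.

I_in ≈ 43.0 A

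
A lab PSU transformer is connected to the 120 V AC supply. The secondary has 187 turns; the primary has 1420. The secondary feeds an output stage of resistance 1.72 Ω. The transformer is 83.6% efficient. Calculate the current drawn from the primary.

V_s = 120 × 187/1420 = 15.803 V.
I_s = V_s/R = 15.803/1.72 = 9.1877 A.
P_out = V_s I_s = 15.803 × 9.1877 = 145.19 W.
P_in = P_out/η = 145.19/0.836 = 173.67 W.
I_p = P_in/V_p = 173.67/120 = 1.45 A.

I_p ≈ 1.45 A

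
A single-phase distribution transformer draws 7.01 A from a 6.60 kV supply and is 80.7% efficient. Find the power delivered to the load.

P_in = V_p I_p = 6600 × 7.01 = 46266 W.
P_out = η P_in = 0.807 × 46266 = 37300 W.

P_out ≈ 37300 W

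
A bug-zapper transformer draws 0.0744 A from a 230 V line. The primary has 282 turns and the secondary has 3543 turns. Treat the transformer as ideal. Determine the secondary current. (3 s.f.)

I_s ≈ 0.00592 A

I_s/I_p = N_p/N_s, so I_s = 0.0744 × 282/3543 = 0.00592 A.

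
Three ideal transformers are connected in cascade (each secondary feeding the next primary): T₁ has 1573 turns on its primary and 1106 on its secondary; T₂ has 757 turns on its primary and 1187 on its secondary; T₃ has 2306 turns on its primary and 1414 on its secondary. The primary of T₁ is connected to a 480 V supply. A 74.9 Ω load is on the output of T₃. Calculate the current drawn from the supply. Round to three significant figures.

I_supply ≈ 2.93 A

Secondary of T₁: V = 480.00 × 1106/1573 = 337.50 V.
Secondary of T₂: V = 337.50 × 1187/757 = 529.20 V.
Secondary of T₃: V = 529.20 × 1414/2306 = 324.50 V.
I_load = 324.50/74.9 = 4.3324 A, so P_out = 324.50 × 4.3324 = 1405.9 W.
All ideal ⇒ P_in = P_out, so I_supply = 1405.9/480 = 2.93 A.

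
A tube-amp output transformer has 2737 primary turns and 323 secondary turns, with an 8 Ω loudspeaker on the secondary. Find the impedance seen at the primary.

Z_p = (N_p/N_s)² × Z_s = (2737/323)² × 8 = 574 Ω.

Z_p ≈ 574 Ω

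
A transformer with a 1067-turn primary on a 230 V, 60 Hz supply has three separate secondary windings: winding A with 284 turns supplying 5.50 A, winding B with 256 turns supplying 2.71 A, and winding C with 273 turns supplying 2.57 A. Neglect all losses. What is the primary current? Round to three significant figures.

V_A = 230 × 284/1067 = 61.218 V; V_B = 230 × 256/1067 = 55.183 V; V_C = 230 × 273/1067 = 58.847 V.
P_out = V_A I_A + V_B I_B + V_C I_C = 61.218×5.50 + 55.183×2.71 + 58.847×2.57 = 336.70 + 149.55 + 151.24 = 637.48 W.
Ideal ⇒ P_in = P_out, so I_p = P_out/V_p = 637.48/230 = 2.77 A.

I_p ≈ 2.77 A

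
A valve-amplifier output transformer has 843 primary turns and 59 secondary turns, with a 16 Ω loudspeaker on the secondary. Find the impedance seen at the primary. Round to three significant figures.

Z_p = (N_p/N_s)² × Z_s = (843/59)² × 16 = 3270 Ω.

Z_p ≈ 3270 Ω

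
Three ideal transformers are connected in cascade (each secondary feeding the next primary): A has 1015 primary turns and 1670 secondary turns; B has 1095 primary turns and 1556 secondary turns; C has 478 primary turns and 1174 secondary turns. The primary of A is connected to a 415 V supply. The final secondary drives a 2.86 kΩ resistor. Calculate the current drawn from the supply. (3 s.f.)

I_supply ≈ 4.78 A

After A: V = 415.00 × 1670/1015 = 682.81 V.
After B: V = 682.81 × 1556/1095 = 970.27 V.
After C: V = 970.27 × 1174/478 = 2383.1 V.
I_load = 2383.1/2860 = 0.83324 A, so P_out = 2383.1 × 0.83324 = 1985.6 W.
All ideal ⇒ P_in = P_out, so I_supply = 1985.6/415 = 4.78 A.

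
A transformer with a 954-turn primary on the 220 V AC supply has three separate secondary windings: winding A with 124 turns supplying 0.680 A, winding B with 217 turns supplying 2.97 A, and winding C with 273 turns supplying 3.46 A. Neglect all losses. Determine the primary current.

V_A = 220 × 124/954 = 28.595 V; V_B = 220 × 217/954 = 50.042 V; V_C = 220 × 273/954 = 62.956 V.
P_out = V_A I_A + V_B I_B + V_C I_C = 28.595×0.680 + 50.042×2.97 + 62.956×3.46 = 19.445 + 148.62 + 217.83 = 385.90 W.
Ideal ⇒ P_in = P_out, so I_p = P_out/V_p = 385.90/220 = 1.75 A.

I_p ≈ 1.75 A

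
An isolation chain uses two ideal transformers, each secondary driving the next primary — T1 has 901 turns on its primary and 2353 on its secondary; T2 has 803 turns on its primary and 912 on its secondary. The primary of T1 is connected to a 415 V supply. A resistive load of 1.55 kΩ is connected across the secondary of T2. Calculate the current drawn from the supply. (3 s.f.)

After T1: V = 415.00 × 2353/901 = 1083.8 V.
After T2: V = 1083.8 × 912/803 = 1230.9 V.
I_load = 1230.9/1550 = 0.79413 A, so P_out = 1230.9 × 0.79413 = 977.50 W.
All ideal ⇒ P_in = P_out, so I_supply = 977.50/415 = 2.36 A.

I_supply ≈ 2.36 A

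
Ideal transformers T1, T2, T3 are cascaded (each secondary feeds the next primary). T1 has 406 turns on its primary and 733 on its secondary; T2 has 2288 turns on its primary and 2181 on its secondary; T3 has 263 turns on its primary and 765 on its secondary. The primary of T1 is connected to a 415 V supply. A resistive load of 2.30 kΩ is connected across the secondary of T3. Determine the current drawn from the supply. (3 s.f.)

After T1: V = 415.00 × 733/406 = 749.25 V.
After T2: V = 749.25 × 2181/2288 = 714.21 V.
After T3: V = 714.21 × 765/263 = 2077.5 V.
I_load = 2077.5/2300 = 0.90324 A, so P_out = 2077.5 × 0.90324 = 1876.4 W.
All ideal ⇒ P_in = P_out, so I_supply = 1876.4/415 = 4.52 A.

I_supply ≈ 4.52 A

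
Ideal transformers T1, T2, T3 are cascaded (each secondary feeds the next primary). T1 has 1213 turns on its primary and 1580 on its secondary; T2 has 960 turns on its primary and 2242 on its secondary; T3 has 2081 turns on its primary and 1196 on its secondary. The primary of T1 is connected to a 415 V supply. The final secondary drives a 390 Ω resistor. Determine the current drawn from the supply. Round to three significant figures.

Secondary of T1: V = 415.00 × 1580/1213 = 540.56 V.
Secondary of T2: V = 540.56 × 2242/960 = 1262.4 V.
Secondary of T3: V = 1262.4 × 1196/2081 = 725.55 V.
I_load = 725.55/390 = 1.8604 A, so P_out = 725.55 × 1.8604 = 1349.8 W.
All ideal ⇒ P_in = P_out, so I_supply = 1349.8/415 = 3.25 A.

I_supply ≈ 3.25 A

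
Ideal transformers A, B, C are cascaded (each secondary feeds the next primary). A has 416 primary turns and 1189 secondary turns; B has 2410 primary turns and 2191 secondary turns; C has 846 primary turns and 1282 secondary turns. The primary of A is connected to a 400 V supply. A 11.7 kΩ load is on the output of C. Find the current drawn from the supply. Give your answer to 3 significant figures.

After A: V = 400.00 × 1189/416 = 1143.3 V.
After B: V = 1143.3 × 2191/2410 = 1039.4 V.
After C: V = 1039.4 × 1282/846 = 1575.0 V.
I_load = 1575.0/11700 = 0.13462 A, so P_out = 1575.0 × 0.13462 = 212.03 W.
All ideal ⇒ P_in = P_out, so I_supply = 212.03/400 = 0.530 A.

I_supply ≈ 0.530 A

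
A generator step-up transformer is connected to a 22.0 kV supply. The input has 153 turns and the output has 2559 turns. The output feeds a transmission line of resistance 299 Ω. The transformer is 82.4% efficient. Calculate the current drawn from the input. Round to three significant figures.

I_in ≈ 25000 A

V_out = 22000 × 2559/153 = 367960 V.
I_out = V_out/R = 367960/299 = 1230.6 A.
P_out = V_out I_out = 367960 × 1230.6 = 4.5283×10^8 W.
P_in = P_out/η = 4.5283×10^8/0.824 = 5.4955×10^8 W.
I_in = P_in/V_in = 5.4955×10^8/22000 = 25000 A.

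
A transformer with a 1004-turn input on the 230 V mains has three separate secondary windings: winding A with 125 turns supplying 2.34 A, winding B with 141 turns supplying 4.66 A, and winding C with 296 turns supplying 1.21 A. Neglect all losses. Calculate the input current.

V_A = 230 × 125/1004 = 28.635 V; V_B = 230 × 141/1004 = 32.301 V; V_C = 230 × 296/1004 = 67.809 V.
P_out = V_A I_A + V_B I_B + V_C I_C = 28.635×2.34 + 32.301×4.66 + 67.809×1.21 = 67.007 + 150.52 + 82.049 = 299.58 W.
Ideal ⇒ P_in = P_out, so I_in = P_out/V_in = 299.58/230 = 1.30 A.

I_in ≈ 1.30 A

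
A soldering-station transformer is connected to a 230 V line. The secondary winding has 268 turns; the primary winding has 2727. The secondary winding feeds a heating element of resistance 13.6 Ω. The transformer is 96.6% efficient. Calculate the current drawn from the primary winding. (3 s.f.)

I_p ≈ 0.169 A

V_s = 230 × 268/2727 = 22.604 V.
I_s = V_s/R = 22.604/13.6 = 1.6620 A.
P_out = V_s I_s = 22.604 × 1.6620 = 37.568 W.
P_in = P_out/η = 37.568/0.966 = 38.890 W.
I_p = P_in/V_p = 38.890/230 = 0.169 A.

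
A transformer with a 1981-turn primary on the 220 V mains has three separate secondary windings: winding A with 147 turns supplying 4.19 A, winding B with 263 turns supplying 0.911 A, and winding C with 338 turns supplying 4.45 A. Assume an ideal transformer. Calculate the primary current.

V_A = 220 × 147/1981 = 16.325 V; V_B = 220 × 263/1981 = 29.207 V; V_C = 220 × 338/1981 = 37.537 V.
P_out = V_A I_A + V_B I_B + V_C I_C = 16.325×4.19 + 29.207×0.911 + 37.537×4.45 = 68.402 + 26.608 + 167.04 = 262.05 W.
Ideal ⇒ P_in = P_out, so I_p = P_out/V_p = 262.05/220 = 1.19 A.

I_p ≈ 1.19 A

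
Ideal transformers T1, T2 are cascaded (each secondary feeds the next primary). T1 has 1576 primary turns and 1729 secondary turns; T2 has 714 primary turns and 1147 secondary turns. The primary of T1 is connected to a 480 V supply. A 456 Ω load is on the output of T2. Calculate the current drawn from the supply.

After T1: V = 480.00 × 1729/1576 = 526.60 V.
After T2: V = 526.60 × 1147/714 = 845.95 V.
I_load = 845.95/456 = 1.8552 A, so P_out = 845.95 × 1.8552 = 1569.4 W.
All ideal ⇒ P_in = P_out, so I_supply = 1569.4/480 = 3.27 A.

I_supply ≈ 3.27 A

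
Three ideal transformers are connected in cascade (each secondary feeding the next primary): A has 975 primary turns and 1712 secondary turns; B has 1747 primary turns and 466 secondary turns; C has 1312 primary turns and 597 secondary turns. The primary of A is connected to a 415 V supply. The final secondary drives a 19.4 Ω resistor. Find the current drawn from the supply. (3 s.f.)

Secondary of A: V = 415.00 × 1712/975 = 728.70 V.
Secondary of B: V = 728.70 × 466/1747 = 194.37 V.
Secondary of C: V = 194.37 × 597/1312 = 88.447 V.
I_load = 88.447/19.4 = 4.5591 A, so P_out = 88.447 × 4.5591 = 403.24 W.
All ideal ⇒ P_in = P_out, so I_supply = 403.24/415 = 0.972 A.

I_supply ≈ 0.972 A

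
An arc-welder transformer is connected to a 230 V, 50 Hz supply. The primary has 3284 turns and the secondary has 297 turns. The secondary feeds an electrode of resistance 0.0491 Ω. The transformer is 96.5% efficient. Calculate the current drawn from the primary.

I_p ≈ 39.7 A

V_s = 230 × 297/3284 = 20.801 V.
I_s = V_s/R = 20.801/0.0491 = 423.64 A.
P_out = V_s I_s = 20.801 × 423.64 = 8812.1 W.
P_in = P_out/η = 8812.1/0.965 = 9131.7 W.
I_p = P_in/V_p = 9131.7/230 = 39.7 A.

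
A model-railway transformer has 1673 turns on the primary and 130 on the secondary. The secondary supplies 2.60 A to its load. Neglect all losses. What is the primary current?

I_p ≈ 0.202 A

For an ideal transformer I_p/I_s = N_s/N_p, so I_p = 2.60 × 130/1673 = 0.202 A.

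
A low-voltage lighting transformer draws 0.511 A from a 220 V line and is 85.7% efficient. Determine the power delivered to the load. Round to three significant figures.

P_out ≈ 96.3 W

P_in = V_p I_p = 220 × 0.511 = 112.42 W.
P_out = η P_in = 0.857 × 112.42 = 96.3 W.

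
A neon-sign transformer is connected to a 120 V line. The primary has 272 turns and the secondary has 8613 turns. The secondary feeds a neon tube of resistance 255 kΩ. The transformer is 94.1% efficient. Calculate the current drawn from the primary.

V_s = 120 × 8613/272 = 3799.9 V.
I_s = V_s/R = 3799.9/255000 = 0.014901 A.
P_out = V_s I_s = 3799.9 × 0.014901 = 56.623 W.
P_in = P_out/η = 56.623/0.941 = 60.173 W.
I_p = P_in/V_p = 60.173/120 = 0.501 A.

I_p ≈ 0.501 A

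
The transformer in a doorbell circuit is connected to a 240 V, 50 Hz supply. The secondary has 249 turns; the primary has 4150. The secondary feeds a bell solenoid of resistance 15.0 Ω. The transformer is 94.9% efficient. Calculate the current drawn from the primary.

I_p ≈ 0.0607 A

V_s = 240 × 249/4150 = 14.400 V.
I_s = V_s/R = 14.400/15.0 = 0.96000 A.
P_out = V_s I_s = 14.400 × 0.96000 = 13.824 W.
P_in = P_out/η = 13.824/0.949 = 14.567 W.
I_p = P_in/V_p = 14.567/240 = 0.0607 A.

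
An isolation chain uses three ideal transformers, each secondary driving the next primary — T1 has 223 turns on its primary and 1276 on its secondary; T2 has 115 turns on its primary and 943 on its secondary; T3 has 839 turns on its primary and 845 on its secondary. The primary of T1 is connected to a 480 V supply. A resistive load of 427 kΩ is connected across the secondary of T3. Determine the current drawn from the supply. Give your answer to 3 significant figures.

I_supply ≈ 2.51 A

Secondary of T1: V = 480.00 × 1276/223 = 2746.5 V.
Secondary of T2: V = 2746.5 × 943/115 = 22522 V.
Secondary of T3: V = 22522 × 845/839 = 22683 V.
I_load = 22683/427000 = 0.053121 A, so P_out = 22683 × 0.053121 = 1204.9 W.
All ideal ⇒ P_in = P_out, so I_supply = 1204.9/480 = 2.51 A.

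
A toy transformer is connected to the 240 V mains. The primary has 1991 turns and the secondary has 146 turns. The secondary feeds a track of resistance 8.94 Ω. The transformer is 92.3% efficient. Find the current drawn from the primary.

I_p ≈ 0.156 A

V_s = 240 × 146/1991 = 17.599 V.
I_s = V_s/R = 17.599/8.94 = 1.9686 A.
P_out = V_s I_s = 17.599 × 1.9686 = 34.646 W.
P_in = P_out/η = 34.646/0.923 = 37.536 W.
I_p = P_in/V_p = 37.536/240 = 0.156 A.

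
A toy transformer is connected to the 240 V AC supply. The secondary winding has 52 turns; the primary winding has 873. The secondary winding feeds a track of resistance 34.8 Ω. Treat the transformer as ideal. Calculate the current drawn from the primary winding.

I_p ≈ 0.0245 A

V_s = V_p × N_s/N_p = 240 × 52/873 = 14.296 V.
I_s = V_s/R = 14.296/34.8 = 0.41079 A.
For an ideal transformer I_p N_p = I_s N_s, so I_p = 0.41079 × 52/873 = 0.0245 A.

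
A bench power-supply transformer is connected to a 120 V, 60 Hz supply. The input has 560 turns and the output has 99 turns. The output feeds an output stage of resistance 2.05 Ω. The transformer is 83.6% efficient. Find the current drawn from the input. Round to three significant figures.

V_out = 120 × 99/560 = 21.214 V.
I_out = V_out/R = 21.214/2.05 = 10.348 A.
P_out = V_out I_out = 21.214 × 10.348 = 219.53 W.
P_in = P_out/η = 219.53/0.836 = 262.60 W.
I_in = P_in/V_in = 262.60/120 = 2.19 A.

I_in ≈ 2.19 A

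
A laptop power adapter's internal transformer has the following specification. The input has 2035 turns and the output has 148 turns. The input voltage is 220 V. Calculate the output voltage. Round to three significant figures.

V_out/V_in = N_out/N_in, so V_out = 220 × 148/2035 = 16.0 V.

V_out ≈ 16.0 V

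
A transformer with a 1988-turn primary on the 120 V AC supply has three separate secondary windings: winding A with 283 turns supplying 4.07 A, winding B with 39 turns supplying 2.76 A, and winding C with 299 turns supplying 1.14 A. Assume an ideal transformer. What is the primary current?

I_p ≈ 0.805 A

V_A = 120 × 283/1988 = 17.082 V; V_B = 120 × 39/1988 = 2.3541 V; V_C = 120 × 299/1988 = 18.048 V.
P_out = V_A I_A + V_B I_B + V_C I_C = 17.082×4.07 + 2.3541×2.76 + 18.048×1.14 = 69.526 + 6.4974 + 20.575 = 96.598 W.
Ideal ⇒ P_in = P_out, so I_p = P_out/V_p = 96.598/120 = 0.805 A.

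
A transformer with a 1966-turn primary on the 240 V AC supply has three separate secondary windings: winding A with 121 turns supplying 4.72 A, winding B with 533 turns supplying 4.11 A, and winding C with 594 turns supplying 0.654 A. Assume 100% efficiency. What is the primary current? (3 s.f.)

V_A = 240 × 121/1966 = 14.771 V; V_B = 240 × 533/1966 = 65.066 V; V_C = 240 × 594/1966 = 72.513 V.
P_out = V_A I_A + V_B I_B + V_C I_C = 14.771×4.72 + 65.066×4.11 + 72.513×0.654 = 69.720 + 267.42 + 47.423 = 384.56 W.
Ideal ⇒ P_in = P_out, so I_p = P_out/V_p = 384.56/240 = 1.60 A.

I_p ≈ 1.60 A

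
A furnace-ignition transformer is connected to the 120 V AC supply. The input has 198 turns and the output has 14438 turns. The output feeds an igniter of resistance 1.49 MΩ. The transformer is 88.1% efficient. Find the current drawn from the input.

V_out = 120 × 14438/198 = 8750.3 V.
I_out = V_out/R = 8750.3/(1.49×10^6) = 0.0058727 A.
P_out = V_out I_out = 8750.3 × 0.0058727 = 51.388 W.
P_in = P_out/η = 51.388/0.881 = 58.329 W.
I_in = P_in/V_in = 58.329/120 = 0.486 A.

I_in ≈ 0.486 A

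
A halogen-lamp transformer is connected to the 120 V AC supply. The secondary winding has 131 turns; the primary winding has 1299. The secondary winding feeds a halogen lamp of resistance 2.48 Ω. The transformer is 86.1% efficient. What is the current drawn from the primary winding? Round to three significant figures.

I_p ≈ 0.572 A

V_s = 120 × 131/1299 = 12.102 V.
I_s = V_s/R = 12.102/2.48 = 4.8797 A.
P_out = V_s I_s = 12.102 × 4.8797 = 59.052 W.
P_in = P_out/η = 59.052/0.861 = 68.585 W.
I_p = P_in/V_p = 68.585/120 = 0.572 A.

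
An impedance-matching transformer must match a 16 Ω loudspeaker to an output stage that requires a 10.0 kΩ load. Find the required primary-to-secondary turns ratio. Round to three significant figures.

N_p/N_s ≈ 25.0

Z_p/Z_s = (N_p/N_s)², so N_p/N_s = √(10000/16) = √625 = 25.0.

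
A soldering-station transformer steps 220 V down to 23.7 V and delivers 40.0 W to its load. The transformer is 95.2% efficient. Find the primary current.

P_in = P_out/η = 40.0/0.952 = 42.017 W.
I_p = P_in/V_p = 42.017/220 = 0.191 A.

I_p ≈ 0.191 A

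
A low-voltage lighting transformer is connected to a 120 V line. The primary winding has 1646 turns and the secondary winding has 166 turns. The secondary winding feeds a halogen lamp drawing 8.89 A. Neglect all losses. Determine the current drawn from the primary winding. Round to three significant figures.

I_p ≈ 0.897 A

For an ideal transformer I_p N_p = I_s N_s, so I_p = 8.89 × 166/1646 = 0.897 A.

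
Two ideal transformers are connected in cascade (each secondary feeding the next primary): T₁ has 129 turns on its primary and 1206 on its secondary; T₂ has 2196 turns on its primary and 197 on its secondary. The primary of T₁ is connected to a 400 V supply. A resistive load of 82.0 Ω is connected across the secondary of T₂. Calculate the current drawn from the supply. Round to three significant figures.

I_supply ≈ 3.43 A

After T₁: V = 400.00 × 1206/129 = 3739.5 V.
After T₂: V = 3739.5 × 197/2196 = 335.47 V.
I_load = 335.47/82.0 = 4.0911 A, so P_out = 335.47 × 4.0911 = 1372.4 W.
All ideal ⇒ P_in = P_out, so I_supply = 1372.4/400 = 3.43 A.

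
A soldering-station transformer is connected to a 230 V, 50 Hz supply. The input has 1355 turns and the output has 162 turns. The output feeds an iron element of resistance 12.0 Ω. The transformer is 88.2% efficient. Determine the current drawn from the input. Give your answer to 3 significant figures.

V_out = 230 × 162/1355 = 27.498 V.
I_out = V_out/R = 27.498/12.0 = 2.2915 A.
P_out = V_out I_out = 27.498 × 2.2915 = 63.012 W.
P_in = P_out/η = 63.012/0.882 = 71.443 W.
I_in = P_in/V_in = 71.443/230 = 0.311 A.

I_in ≈ 0.311 A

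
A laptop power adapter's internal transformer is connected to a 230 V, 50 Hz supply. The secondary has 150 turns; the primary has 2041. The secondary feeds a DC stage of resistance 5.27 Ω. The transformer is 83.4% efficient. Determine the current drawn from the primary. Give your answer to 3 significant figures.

V_s = 230 × 150/2041 = 16.903 V.
I_s = V_s/R = 16.903/5.27 = 3.2075 A.
P_out = V_s I_s = 16.903 × 3.2075 = 54.218 W.
P_in = P_out/η = 54.218/0.834 = 65.009 W.
I_p = P_in/V_p = 65.009/230 = 0.283 A.

I_p ≈ 0.283 A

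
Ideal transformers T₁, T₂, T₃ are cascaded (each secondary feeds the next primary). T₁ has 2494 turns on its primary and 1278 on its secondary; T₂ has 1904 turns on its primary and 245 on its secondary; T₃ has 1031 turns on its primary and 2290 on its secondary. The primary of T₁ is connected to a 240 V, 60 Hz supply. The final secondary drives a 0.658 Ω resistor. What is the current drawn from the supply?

After T₁: V = 240.00 × 1278/2494 = 122.98 V.
After T₂: V = 122.98 × 245/1904 = 15.825 V.
After T₃: V = 15.825 × 2290/1031 = 35.150 V.
I_load = 35.150/0.658 = 53.419 A, so P_out = 35.150 × 53.419 = 1877.7 W.
All ideal ⇒ P_in = P_out, so I_supply = 1877.7/240 = 7.82 A.

I_supply ≈ 7.82 A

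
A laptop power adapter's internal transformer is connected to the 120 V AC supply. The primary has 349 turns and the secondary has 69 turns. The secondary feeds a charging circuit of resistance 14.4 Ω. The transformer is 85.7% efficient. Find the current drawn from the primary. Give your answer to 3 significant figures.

V_s = 120 × 69/349 = 23.725 V.
I_s = V_s/R = 23.725/14.4 = 1.6476 A.
P_out = V_s I_s = 23.725 × 1.6476 = 39.088 W.
P_in = P_out/η = 39.088/0.857 = 45.611 W.
I_p = P_in/V_p = 45.611/120 = 0.380 A.

I_p ≈ 0.380 A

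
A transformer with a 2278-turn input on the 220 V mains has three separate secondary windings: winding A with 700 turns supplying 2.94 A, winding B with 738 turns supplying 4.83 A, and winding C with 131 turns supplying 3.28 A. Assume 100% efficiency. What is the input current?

V_A = 220 × 700/2278 = 67.603 V; V_B = 220 × 738/2278 = 71.273 V; V_C = 220 × 131/2278 = 12.651 V.
P_out = V_A I_A + V_B I_B + V_C I_C = 67.603×2.94 + 71.273×4.83 + 12.651×3.28 = 198.75 + 344.25 + 41.497 = 584.50 W.
Ideal ⇒ P_in = P_out, so I_in = P_out/V_in = 584.50/220 = 2.66 A.

I_in ≈ 2.66 A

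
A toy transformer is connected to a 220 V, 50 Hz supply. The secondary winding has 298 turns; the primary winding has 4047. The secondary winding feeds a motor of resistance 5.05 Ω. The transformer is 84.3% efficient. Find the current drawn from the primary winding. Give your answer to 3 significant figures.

V_s = 220 × 298/4047 = 16.200 V.
I_s = V_s/R = 16.200/5.05 = 3.2079 A.
P_out = V_s I_s = 16.200 × 3.2079 = 51.966 W.
P_in = P_out/η = 51.966/0.843 = 61.644 W.
I_p = P_in/V_p = 61.644/220 = 0.280 A.

I_p ≈ 0.280 A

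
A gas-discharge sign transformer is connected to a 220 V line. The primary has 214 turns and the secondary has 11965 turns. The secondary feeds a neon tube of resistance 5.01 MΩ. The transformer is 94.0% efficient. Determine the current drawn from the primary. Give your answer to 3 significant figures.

V_s = 220 × 11965/214 = 12300 V.
I_s = V_s/R = 12300/(5.01×10^6) = 0.0024552 A.
P_out = V_s I_s = 12300 × 0.0024552 = 30.200 W.
P_in = P_out/η = 30.200/0.940 = 32.128 W.
I_p = P_in/V_p = 32.128/220 = 0.146 A.

I_p ≈ 0.146 A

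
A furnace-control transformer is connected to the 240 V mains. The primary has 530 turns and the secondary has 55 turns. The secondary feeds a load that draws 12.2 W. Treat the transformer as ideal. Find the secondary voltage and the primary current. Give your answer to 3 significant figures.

V_s = V_p × N_s/N_p = 240 × 55/530 = 24.906 V.
I_s = P/V_s = 12.2/24.906 = 0.48985 A.
I_p = I_s × N_s/N_p = 0.48985 × 55/530 = 0.0508 A.

V_s ≈ 24.9 V, I_p ≈ 0.0508 A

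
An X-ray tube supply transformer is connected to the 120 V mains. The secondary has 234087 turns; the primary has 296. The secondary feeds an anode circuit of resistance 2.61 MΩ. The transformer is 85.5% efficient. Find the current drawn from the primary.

I_p ≈ 33.6 A

V_s = 120 × 234087/296 = 94900 V.
I_s = V_s/R = 94900/(2.61×10^6) = 0.036360 A.
P_out = V_s I_s = 94900 × 0.036360 = 3450.6 W.
P_in = P_out/η = 3450.6/0.855 = 4035.8 W.
I_p = P_in/V_p = 4035.8/120 = 33.6 A.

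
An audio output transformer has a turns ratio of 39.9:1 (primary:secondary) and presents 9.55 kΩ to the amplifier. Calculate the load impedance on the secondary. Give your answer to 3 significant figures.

Z_s ≈ 6.00 Ω

Z_s = Z_p/(N_p/N_s)² = 9550/39.9² = 6.00 Ω.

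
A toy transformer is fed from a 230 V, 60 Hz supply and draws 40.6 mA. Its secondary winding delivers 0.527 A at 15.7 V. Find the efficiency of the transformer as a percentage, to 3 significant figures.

η ≈ 88.6%

P_in = 230 × 0.0406 = 9.33800 W.
P_out = 15.7 × 0.527 = 8.27390 W.
η = P_out/P_in = 8.27390/9.33800 = 0.886.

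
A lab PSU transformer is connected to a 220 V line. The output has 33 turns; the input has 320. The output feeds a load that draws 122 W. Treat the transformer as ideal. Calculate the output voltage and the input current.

V_out = V_in × N_out/N_in = 220 × 33/320 = 22.688 V.
I_out = P/V_out = 122/22.688 = 5.3774 A.
I_in = I_out × N_out/N_in = 5.3774 × 33/320 = 0.555 A.

V_out ≈ 22.7 V, I_in ≈ 0.555 A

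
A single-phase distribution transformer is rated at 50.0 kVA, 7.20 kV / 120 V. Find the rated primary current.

I_p = S/V_p = 50000/7200 = 6.94 A.

I_p ≈ 6.94 A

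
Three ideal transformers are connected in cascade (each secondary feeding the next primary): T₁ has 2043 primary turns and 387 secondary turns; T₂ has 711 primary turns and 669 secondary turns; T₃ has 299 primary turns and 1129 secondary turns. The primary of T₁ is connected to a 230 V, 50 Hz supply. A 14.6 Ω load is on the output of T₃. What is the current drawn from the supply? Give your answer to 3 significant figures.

Secondary of T₁: V = 230.00 × 387/2043 = 43.568 V.
Secondary of T₂: V = 43.568 × 669/711 = 40.995 V.
Secondary of T₃: V = 40.995 × 1129/299 = 154.79 V.
I_load = 154.79/14.6 = 10.602 A, so P_out = 154.79 × 10.602 = 1641.1 W.
All ideal ⇒ P_in = P_out, so I_supply = 1641.1/230 = 7.14 A.

I_supply ≈ 7.14 A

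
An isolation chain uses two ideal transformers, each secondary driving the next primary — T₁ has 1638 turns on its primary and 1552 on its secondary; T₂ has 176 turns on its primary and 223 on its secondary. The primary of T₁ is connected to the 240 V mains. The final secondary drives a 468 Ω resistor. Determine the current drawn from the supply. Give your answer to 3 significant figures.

I_supply ≈ 0.739 A

After T₁: V = 240.00 × 1552/1638 = 227.40 V.
After T₂: V = 227.40 × 223/176 = 288.13 V.
I_load = 288.13/468 = 0.61565 A, so P_out = 288.13 × 0.61565 = 177.38 W.
All ideal ⇒ P_in = P_out, so I_supply = 177.38/240 = 0.739 A.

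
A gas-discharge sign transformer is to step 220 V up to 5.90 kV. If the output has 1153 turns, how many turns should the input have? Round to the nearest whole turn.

N_in = 43 turns

N_in/N_out = V_in/V_out, so N_in = 1153 × 220/5900 = 43.0 ≈ 43 turns.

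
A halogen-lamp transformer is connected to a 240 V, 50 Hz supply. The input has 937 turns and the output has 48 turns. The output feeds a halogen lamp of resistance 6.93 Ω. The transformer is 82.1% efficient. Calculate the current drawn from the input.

V_out = 240 × 48/937 = 12.295 V.
I_out = V_out/R = 12.295/6.93 = 1.7741 A.
P_out = V_out I_out = 12.295 × 1.7741 = 21.812 W.
P_in = P_out/η = 21.812/0.821 = 26.567 W.
I_in = P_in/V_in = 26.567/240 = 0.111 A.

I_in ≈ 0.111 A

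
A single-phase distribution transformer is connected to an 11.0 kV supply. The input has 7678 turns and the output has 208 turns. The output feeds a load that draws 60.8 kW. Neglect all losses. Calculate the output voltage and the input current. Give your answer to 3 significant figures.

V_out = V_in × N_out/N_in = 11000 × 208/7678 = 297.99 V.
I_out = P/V_out = 60800/297.99 = 204.03 A.
I_in = I_out × N_out/N_in = 204.03 × 208/7678 = 5.53 A.

V_out ≈ 298 V, I_in ≈ 5.53 A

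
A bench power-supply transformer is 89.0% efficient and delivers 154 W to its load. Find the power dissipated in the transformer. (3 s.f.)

P_loss ≈ 19.0 W

P_in = P_out/η = 154/0.890 = 173.034 W.
P_loss = P_in − P_out = 173.034 − 154 = 19.0 W.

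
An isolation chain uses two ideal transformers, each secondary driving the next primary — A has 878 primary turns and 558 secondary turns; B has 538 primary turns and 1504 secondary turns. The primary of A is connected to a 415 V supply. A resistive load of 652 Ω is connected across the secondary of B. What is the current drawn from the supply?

After A: V = 415.00 × 558/878 = 263.75 V.
After B: V = 263.75 × 1504/538 = 737.32 V.
I_load = 737.32/652 = 1.1309 A, so P_out = 737.32 × 1.1309 = 833.79 W.
All ideal ⇒ P_in = P_out, so I_supply = 833.79/415 = 2.01 A.

I_supply ≈ 2.01 A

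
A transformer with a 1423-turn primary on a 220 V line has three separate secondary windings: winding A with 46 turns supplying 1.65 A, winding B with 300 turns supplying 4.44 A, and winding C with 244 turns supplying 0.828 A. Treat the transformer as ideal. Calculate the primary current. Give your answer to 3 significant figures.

V_A = 220 × 46/1423 = 7.1117 V; V_B = 220 × 300/1423 = 46.381 V; V_C = 220 × 244/1423 = 37.723 V.
P_out = V_A I_A + V_B I_B + V_C I_C = 7.1117×1.65 + 46.381×4.44 + 37.723×0.828 = 11.734 + 205.93 + 31.235 = 248.90 W.
Ideal ⇒ P_in = P_out, so I_p = P_out/V_p = 248.90/220 = 1.13 A.

I_p ≈ 1.13 A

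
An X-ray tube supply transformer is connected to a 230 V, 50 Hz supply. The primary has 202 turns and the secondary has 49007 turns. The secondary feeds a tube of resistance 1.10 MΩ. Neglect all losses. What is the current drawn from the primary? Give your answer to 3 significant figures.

I_p ≈ 12.3 A

V_s = V_p × N_s/N_p = 230 × 49007/202 = 55800 V.
I_s = V_s/R = 55800/(1.10×10^6) = 0.050727 A.
For an ideal transformer I_p N_p = I_s N_s, so I_p = 0.050727 × 49007/202 = 12.3 A.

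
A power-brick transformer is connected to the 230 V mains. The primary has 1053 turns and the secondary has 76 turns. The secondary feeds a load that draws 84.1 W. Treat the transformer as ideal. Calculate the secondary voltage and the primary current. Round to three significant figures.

V_s = V_p × N_s/N_p = 230 × 76/1053 = 16.600 V.
I_s = P/V_s = 84.1/16.600 = 5.0662 A.
I_p = I_s × N_s/N_p = 5.0662 × 76/1053 = 0.366 A.

V_s ≈ 16.6 V, I_p ≈ 0.366 A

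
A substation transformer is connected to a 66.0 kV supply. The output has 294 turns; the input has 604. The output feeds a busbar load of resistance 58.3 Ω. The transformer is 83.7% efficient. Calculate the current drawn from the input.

V_out = 66000 × 294/604 = 32126 V.
I_out = V_out/R = 32126/58.3 = 551.04 A.
P_out = V_out I_out = 32126 × 551.04 = 1.7703×10^7 W.
P_in = P_out/η = 1.7703×10^7/0.837 = 2.1150×10^7 W.
I_in = P_in/V_in = 2.1150×10^7/66000 = 320 A.

I_in ≈ 320 A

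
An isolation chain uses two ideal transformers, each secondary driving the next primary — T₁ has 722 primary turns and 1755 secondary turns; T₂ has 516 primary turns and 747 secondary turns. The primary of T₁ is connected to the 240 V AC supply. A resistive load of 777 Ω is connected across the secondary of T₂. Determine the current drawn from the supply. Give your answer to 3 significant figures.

I_supply ≈ 3.82 A

Secondary of T₁: V = 240.00 × 1755/722 = 583.38 V.
Secondary of T₂: V = 583.38 × 747/516 = 844.54 V.
I_load = 844.54/777 = 1.0869 A, so P_out = 844.54 × 1.0869 = 917.96 W.
All ideal ⇒ P_in = P_out, so I_supply = 917.96/240 = 3.82 A.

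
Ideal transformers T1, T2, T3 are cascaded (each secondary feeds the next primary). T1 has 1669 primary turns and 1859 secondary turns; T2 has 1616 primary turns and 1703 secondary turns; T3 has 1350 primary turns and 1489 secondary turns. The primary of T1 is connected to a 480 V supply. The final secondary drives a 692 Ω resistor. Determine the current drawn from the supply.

I_supply ≈ 1.16 A

Secondary of T1: V = 480.00 × 1859/1669 = 534.64 V.
Secondary of T2: V = 534.64 × 1703/1616 = 563.43 V.
Secondary of T3: V = 563.43 × 1489/1350 = 621.44 V.
I_load = 621.44/692 = 0.89803 A, so P_out = 621.44 × 0.89803 = 558.07 W.
All ideal ⇒ P_in = P_out, so I_supply = 558.07/480 = 1.16 A.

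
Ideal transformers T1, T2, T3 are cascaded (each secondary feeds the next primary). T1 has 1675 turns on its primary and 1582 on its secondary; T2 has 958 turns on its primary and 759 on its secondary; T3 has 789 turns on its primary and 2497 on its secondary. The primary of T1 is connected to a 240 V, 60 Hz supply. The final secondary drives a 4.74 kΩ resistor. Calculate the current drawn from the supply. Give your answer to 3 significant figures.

I_supply ≈ 0.284 A

Secondary of T1: V = 240.00 × 1582/1675 = 226.67 V.
Secondary of T2: V = 226.67 × 759/958 = 179.59 V.
Secondary of T3: V = 179.59 × 2497/789 = 568.36 V.
I_load = 568.36/4740 = 0.11991 A, so P_out = 568.36 × 0.11991 = 68.150 W.
All ideal ⇒ P_in = P_out, so I_supply = 68.150/240 = 0.284 A.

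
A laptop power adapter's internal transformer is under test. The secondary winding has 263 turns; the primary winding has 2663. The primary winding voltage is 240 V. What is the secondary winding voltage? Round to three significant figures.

V_s/V_p = N_s/N_p, so V_s = 240 × 263/2663 = 23.7 V.

V_s ≈ 23.7 V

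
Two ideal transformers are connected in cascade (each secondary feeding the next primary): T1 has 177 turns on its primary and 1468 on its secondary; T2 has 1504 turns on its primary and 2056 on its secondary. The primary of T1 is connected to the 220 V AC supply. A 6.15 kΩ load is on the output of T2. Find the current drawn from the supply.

Secondary of T1: V = 220.00 × 1468/177 = 1824.6 V.
Secondary of T2: V = 1824.6 × 2056/1504 = 2494.3 V.
I_load = 2494.3/6150 = 0.40558 A, so P_out = 2494.3 × 0.40558 = 1011.6 W.
All ideal ⇒ P_in = P_out, so I_supply = 1011.6/220 = 4.60 A.

I_supply ≈ 4.60 A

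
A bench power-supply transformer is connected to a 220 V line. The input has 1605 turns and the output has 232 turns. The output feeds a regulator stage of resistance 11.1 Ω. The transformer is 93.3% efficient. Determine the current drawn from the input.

V_out = 220 × 232/1605 = 31.801 V.
I_out = V_out/R = 31.801/11.1 = 2.8649 A.
P_out = V_out I_out = 31.801 × 2.8649 = 91.106 W.
P_in = P_out/η = 91.106/0.933 = 97.649 W.
I_in = P_in/V_in = 97.649/220 = 0.444 A.

I_in ≈ 0.444 A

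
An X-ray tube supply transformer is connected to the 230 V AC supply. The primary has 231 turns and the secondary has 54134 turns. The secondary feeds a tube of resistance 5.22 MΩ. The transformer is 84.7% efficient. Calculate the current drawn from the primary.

I_p ≈ 2.86 A

V_s = 230 × 54134/231 = 53900 V.
I_s = V_s/R = 53900/(5.22×10^6) = 0.010326 A.
P_out = V_s I_s = 53900 × 0.010326 = 556.55 W.
P_in = P_out/η = 556.55/0.847 = 657.08 W.
I_p = P_in/V_p = 657.08/230 = 2.86 A.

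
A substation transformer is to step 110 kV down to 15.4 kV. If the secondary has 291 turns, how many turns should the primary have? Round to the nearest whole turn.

N_p = 2079 turns

N_p/N_s = V_p/V_s, so N_p = 291 × 110000/15400 = 2078.6 ≈ 2079 turns.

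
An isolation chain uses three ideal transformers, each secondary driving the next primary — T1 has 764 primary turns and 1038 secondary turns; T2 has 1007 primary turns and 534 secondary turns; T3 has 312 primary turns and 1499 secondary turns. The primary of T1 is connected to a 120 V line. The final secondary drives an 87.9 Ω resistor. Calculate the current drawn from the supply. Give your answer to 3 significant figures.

After T1: V = 120.00 × 1038/764 = 163.04 V.
After T2: V = 163.04 × 534/1007 = 86.456 V.
After T3: V = 86.456 × 1499/312 = 415.38 V.
I_load = 415.38/87.9 = 4.7256 A, so P_out = 415.38 × 4.7256 = 1962.9 W.
All ideal ⇒ P_in = P_out, so I_supply = 1962.9/120 = 16.4 A.

I_supply ≈ 16.4 A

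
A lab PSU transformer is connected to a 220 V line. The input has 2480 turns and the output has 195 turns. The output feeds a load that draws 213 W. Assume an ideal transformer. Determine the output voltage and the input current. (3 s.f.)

V_out ≈ 17.3 V, I_in ≈ 0.968 A

V_out = V_in × N_out/N_in = 220 × 195/2480 = 17.298 V.
I_out = P/V_out = 213/17.298 = 12.313 A.
I_in = I_out × N_out/N_in = 12.313 × 195/2480 = 0.968 A.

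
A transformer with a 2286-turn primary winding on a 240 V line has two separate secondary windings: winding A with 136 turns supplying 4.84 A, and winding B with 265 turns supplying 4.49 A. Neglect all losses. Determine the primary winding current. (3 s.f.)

I_p ≈ 0.808 A

V_A = 240 × 136/2286 = 14.278 V; V_B = 240 × 265/2286 = 27.822 V.
P_out = V_A I_A + V_B I_B = 14.278×4.84 + 27.822×4.49 = 69.107 + 124.92 = 194.03 W.
Ideal ⇒ P_in = P_out, so I_p = P_out/V_p = 194.03/240 = 0.808 A.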